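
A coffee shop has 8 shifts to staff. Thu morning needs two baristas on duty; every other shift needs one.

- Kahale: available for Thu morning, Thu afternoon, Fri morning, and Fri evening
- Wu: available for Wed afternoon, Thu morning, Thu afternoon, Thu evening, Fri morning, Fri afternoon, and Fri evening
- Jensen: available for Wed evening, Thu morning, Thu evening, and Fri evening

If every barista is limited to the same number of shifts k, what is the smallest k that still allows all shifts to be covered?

With 3 baristas and 9 worker-slots to fill, someone must work at least ⌈9/3⌉ = 3 shifts, so k ≥ 3.
k = 3 works: Wed afternoon→Wu, Wed evening→Jensen, Thu morning→Kahale+Jensen, Thu afternoon→Kahale, Thu evening→Wu, Fri morning→Kahale, Fri afternoon→Wu, Fri evening→Jensen.
Loads: Kahale 3, Wu 3, Jensen 3 — all ≤ 3.

3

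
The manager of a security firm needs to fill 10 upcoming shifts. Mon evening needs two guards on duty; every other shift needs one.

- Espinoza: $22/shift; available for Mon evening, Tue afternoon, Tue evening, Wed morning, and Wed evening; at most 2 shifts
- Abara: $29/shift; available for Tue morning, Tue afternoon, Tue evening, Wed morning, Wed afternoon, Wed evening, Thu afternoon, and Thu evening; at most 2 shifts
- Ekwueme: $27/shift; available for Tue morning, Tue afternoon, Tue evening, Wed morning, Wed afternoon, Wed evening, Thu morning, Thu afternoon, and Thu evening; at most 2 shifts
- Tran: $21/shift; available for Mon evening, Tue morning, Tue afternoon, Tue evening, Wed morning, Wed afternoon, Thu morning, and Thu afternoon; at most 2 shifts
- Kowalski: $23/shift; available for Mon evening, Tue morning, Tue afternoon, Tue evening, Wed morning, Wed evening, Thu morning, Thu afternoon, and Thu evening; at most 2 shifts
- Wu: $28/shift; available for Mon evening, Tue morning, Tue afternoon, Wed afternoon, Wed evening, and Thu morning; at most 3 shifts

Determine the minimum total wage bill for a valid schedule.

Picking the cheapest available guard for each shift independently would cost $235, but that ignores the shift limits.
An optimal schedule: Mon evening→Espinoza+Wu, Tue morning→Ekwueme, Tue afternoon→Wu, Tue evening→Espinoza, Wed morning→Ekwueme, Wed afternoon→Tran, Wed evening→Wu, Thu morning→Tran, Thu afternoon→Kowalski, Thu evening→Kowalski.
Total: 22 + 28 + 27 + 28 + 22 + 27 + 21 + 28 + 21 + 23 + 23 = $270.

$270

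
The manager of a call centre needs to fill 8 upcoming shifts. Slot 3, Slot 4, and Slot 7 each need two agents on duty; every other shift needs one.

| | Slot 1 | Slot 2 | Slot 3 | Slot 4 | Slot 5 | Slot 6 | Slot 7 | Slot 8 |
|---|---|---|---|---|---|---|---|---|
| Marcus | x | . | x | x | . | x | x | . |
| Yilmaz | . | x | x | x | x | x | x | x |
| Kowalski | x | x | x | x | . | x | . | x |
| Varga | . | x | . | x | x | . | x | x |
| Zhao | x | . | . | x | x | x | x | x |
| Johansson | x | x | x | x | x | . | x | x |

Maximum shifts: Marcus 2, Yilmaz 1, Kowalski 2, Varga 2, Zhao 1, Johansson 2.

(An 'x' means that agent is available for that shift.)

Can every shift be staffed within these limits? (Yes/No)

No

Total capacity is 2+1+2+2+1+2 = 10 but 11 worker-slots are needed — infeasible.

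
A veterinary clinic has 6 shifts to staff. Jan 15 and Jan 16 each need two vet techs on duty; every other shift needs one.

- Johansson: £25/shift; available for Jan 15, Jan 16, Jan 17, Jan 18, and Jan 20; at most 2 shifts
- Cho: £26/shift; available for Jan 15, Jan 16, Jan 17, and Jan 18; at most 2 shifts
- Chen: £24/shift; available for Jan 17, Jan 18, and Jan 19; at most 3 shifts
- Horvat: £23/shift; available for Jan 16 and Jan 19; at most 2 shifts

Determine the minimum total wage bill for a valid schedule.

Jan 15 can only be covered by Johansson and Cho, so that assignment is forced.
Jan 20 can only be covered by Johansson, so that assignment is forced.
Picking the cheapest available vet tech for each shift independently would cost £195, but that ignores the shift limits.
An optimal schedule: Jan 15→Johansson+Cho, Jan 16→Horvat+Cho, Jan 17→Chen, Jan 18→Chen, Jan 19→Horvat, Jan 20→Johansson.
Total: 25 + 26 + 23 + 26 + 24 + 24 + 23 + 25 = £196.

£196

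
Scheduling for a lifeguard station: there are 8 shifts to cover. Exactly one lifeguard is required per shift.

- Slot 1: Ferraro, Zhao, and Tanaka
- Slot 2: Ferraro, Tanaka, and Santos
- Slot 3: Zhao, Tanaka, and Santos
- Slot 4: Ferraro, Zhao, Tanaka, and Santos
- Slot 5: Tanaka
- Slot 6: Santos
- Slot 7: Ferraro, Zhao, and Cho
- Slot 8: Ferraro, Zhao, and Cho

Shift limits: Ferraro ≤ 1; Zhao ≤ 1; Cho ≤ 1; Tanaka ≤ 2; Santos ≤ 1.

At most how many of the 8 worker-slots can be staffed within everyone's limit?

6

Total capacity across all lifeguards is 1+1+1+2+1 = 6, and 8 slots are needed, so at most 6 can be filled.
An assignment achieving 6: Slot 1→Ferraro, Slot 2→Tanaka, Slot 3→Zhao, Slot 5→Tanaka, Slot 6→Santos, Slot 7→Cho.
Loads: Ferraro 1/1, Zhao 1/1, Cho 1/1, Tanaka 2/2, Santos 1/1.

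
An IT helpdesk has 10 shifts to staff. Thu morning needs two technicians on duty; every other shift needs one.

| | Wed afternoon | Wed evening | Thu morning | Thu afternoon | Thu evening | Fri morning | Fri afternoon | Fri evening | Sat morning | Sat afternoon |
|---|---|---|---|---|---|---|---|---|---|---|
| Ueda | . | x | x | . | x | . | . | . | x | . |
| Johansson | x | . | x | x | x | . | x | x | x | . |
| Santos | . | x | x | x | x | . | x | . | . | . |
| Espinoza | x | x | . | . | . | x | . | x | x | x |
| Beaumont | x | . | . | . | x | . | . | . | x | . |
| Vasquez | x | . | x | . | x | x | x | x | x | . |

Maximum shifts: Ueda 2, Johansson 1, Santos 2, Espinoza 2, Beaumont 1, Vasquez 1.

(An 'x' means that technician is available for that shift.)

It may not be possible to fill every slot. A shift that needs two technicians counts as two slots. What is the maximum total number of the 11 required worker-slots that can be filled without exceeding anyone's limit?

Total capacity across all technicians is 2+1+2+2+1+1 = 9, and 11 slots are needed, so at most 9 can be filled.
An assignment achieving 9: Wed afternoon→Beaumont, Wed evening→Ueda, Thu morning→Ueda+Santos, Thu afternoon→Johansson, Fri morning→Espinoza, Fri afternoon→Santos, Fri evening→Vasquez, Sat afternoon→Espinoza.
Loads: Ueda 2/2, Johansson 1/1, Santos 2/2, Espinoza 2/2, Beaumont 1/1, Vasquez 1/1.

9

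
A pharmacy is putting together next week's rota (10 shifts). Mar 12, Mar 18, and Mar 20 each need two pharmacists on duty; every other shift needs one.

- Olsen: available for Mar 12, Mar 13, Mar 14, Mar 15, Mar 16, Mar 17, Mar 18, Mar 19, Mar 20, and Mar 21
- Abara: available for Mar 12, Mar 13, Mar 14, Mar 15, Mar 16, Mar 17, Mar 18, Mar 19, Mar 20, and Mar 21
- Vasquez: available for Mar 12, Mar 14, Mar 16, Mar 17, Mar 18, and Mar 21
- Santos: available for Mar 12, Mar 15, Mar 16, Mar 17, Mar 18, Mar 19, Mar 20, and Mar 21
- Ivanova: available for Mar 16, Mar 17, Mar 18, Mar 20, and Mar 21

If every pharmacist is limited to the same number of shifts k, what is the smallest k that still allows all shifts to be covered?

3

With 5 pharmacists and 13 worker-slots to fill, someone must work at least ⌈13/5⌉ = 3 shifts, so k ≥ 3.
k = 3 works: Mar 12→Vasquez+Santos, Mar 13→Olsen, Mar 14→Olsen, Mar 15→Olsen, Mar 16→Abara, Mar 17→Abara, Mar 18→Vasquez+Santos, Mar 19→Abara, Mar 20→Santos+Ivanova, Mar 21→Vasquez.
Loads: Olsen 3, Abara 3, Vasquez 3, Santos 3, Ivanova 1 — all ≤ 3.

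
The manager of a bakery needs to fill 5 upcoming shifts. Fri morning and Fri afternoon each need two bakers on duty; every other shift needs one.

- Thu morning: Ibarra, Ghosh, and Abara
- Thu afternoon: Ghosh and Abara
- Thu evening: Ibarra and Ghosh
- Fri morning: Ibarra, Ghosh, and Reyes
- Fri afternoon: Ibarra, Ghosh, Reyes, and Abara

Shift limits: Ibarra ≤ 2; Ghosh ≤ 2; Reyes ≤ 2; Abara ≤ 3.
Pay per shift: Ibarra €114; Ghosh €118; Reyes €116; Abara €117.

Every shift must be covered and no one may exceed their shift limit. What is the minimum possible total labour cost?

Picking the cheapest available baker for each shift independently would cost €805, but that ignores the shift limits.
An optimal schedule: Thu morning→Abara, Thu afternoon→Abara, Thu evening→Ibarra, Fri morning→Ibarra+Reyes, Fri afternoon→Reyes+Abara.
Total: 117 + 117 + 114 + 114 + 116 + 116 + 117 = €811.

€811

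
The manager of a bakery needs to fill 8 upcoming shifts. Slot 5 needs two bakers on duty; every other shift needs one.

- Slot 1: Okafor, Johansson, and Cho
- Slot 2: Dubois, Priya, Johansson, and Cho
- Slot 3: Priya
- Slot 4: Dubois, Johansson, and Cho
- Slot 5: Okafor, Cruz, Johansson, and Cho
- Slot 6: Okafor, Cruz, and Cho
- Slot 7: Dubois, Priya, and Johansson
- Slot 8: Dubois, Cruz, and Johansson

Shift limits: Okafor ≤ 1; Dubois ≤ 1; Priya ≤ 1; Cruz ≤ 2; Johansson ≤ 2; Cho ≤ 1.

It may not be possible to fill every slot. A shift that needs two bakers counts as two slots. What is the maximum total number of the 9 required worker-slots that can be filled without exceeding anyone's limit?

Total capacity across all bakers is 1+1+1+2+2+1 = 8, and 9 slots are needed, so at most 8 can be filled.
An assignment achieving 8: Slot 1→Okafor, Slot 2→Johansson, Slot 3→Priya, Slot 4→Dubois, Slot 5→Cho, Slot 6→Cruz, Slot 7→Johansson, Slot 8→Cruz.
Loads: Okafor 1/1, Dubois 1/1, Priya 1/1, Cruz 2/2, Johansson 2/2, Cho 1/1.

8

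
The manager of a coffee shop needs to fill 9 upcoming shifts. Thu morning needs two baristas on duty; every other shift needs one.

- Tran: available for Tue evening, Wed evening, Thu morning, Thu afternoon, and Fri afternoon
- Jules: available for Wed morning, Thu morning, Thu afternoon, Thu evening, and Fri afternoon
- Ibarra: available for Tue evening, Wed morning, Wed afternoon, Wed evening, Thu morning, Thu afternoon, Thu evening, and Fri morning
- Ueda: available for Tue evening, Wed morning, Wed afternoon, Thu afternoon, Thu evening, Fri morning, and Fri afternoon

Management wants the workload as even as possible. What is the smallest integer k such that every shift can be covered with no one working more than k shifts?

3

With 4 baristas and 10 worker-slots to fill, someone must work at least ⌈10/4⌉ = 3 shifts, so k ≥ 3.
k = 3 works: Tue evening→Tran, Wed morning→Jules, Wed afternoon→Ibarra, Wed evening→Tran, Thu morning→Tran+Jules, Thu afternoon→Ibarra, Thu evening→Jules, Fri morning→Ibarra, Fri afternoon→Ueda.
Loads: Tran 3, Jules 3, Ibarra 3, Ueda 1 — all ≤ 3.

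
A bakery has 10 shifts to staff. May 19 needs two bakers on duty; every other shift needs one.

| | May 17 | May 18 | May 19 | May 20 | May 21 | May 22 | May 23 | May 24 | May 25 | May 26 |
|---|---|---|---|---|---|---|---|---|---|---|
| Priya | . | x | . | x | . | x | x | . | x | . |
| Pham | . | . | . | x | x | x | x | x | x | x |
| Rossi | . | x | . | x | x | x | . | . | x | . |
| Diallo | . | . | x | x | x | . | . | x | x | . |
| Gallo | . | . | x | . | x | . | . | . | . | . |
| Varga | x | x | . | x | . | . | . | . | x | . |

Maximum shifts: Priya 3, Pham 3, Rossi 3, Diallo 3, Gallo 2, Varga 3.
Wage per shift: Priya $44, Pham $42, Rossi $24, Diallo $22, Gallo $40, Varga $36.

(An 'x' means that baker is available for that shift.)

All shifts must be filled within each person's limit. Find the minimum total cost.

$334

May 17 can only be covered by Varga, so that assignment is forced.
May 19 can only be covered by Diallo and Gallo, so that assignment is forced.
May 26 can only be covered by Pham, so that assignment is forced.
Picking the cheapest available baker for each shift independently would cost $318, but that ignores the shift limits.
An optimal schedule: May 17→Varga, May 18→Rossi, May 19→Diallo+Gallo, May 20→Rossi, May 21→Diallo, May 22→Rossi, May 23→Pham, May 24→Diallo, May 25→Varga, May 26→Pham.
Total: 36 + 24 + 22 + 40 + 24 + 22 + 24 + 42 + 22 + 36 + 42 = $334.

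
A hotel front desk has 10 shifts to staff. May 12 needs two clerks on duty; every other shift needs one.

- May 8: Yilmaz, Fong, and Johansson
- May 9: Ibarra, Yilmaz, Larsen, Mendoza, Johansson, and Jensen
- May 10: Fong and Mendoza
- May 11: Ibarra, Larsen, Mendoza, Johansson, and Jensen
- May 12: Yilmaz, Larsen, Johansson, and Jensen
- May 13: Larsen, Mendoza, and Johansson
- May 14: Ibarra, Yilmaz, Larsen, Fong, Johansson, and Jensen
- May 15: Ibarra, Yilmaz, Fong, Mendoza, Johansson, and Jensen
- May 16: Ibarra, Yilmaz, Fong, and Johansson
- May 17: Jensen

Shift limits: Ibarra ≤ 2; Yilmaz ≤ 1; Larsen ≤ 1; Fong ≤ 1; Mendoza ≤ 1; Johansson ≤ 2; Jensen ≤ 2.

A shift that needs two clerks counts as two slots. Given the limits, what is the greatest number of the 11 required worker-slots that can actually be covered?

10

Total capacity across all clerks is 2+1+1+1+1+2+2 = 10, and 11 slots are needed, so at most 10 can be filled.
An assignment achieving 10: May 8→Yilmaz, May 9→Mendoza, May 10→Fong, May 11→Ibarra, May 12→Johansson+Jensen, May 13→Larsen, May 14→Johansson, May 16→Ibarra, May 17→Jensen.
Loads: Ibarra 2/2, Yilmaz 1/1, Larsen 1/1, Fong 1/1, Mendoza 1/1, Johansson 2/2, Jensen 2/2.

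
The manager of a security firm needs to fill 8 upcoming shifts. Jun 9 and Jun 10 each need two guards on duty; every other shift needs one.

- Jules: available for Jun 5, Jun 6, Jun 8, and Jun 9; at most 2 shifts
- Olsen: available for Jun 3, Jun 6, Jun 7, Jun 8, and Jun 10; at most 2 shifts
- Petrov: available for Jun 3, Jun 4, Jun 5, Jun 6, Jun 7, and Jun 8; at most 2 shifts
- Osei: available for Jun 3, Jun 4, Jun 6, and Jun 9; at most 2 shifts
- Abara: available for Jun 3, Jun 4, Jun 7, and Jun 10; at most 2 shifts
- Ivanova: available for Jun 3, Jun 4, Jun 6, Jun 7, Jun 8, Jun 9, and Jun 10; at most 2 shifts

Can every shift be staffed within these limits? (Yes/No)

One valid schedule: Jun 3→Osei, Jun 4→Petrov, Jun 5→Jules, Jun 6→Ivanova, Jun 7→Olsen, Jun 8→Petrov, Jun 9→Jules+Osei, Jun 10→Olsen+Abara.
Loads: Jules 2/2, Olsen 2/2, Petrov 2/2, Osei 2/2, Abara 1/2, Ivanova 1/2 — all within limits.

Yes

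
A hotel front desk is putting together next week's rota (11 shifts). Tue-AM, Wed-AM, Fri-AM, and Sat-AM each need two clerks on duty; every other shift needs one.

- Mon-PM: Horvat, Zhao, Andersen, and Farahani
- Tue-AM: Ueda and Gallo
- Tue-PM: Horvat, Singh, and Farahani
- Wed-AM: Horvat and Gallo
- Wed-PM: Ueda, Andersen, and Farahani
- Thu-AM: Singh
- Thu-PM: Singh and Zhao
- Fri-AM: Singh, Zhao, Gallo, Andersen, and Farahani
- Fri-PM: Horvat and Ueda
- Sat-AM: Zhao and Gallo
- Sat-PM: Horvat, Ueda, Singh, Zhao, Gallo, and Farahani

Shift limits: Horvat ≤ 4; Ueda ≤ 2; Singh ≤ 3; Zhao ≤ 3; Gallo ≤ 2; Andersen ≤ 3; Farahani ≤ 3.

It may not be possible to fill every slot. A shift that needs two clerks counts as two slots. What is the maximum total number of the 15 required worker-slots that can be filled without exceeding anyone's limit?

14

Total capacity across all clerks is 4+2+3+3+2+3+3 = 20, and 15 slots are needed, so at most 15 can be filled.
Shifts {Tue-AM, Wed-AM, Sat-AM} need 6 slots but only Horvat, Ueda, Zhao, and Gallo are available for them, supplying at most 5 — so at least 1 slot must go unfilled.
An assignment achieving 14: Mon-PM→Horvat, Tue-AM→Ueda+Gallo, Tue-PM→Horvat, Wed-AM→Horvat+Gallo, Wed-PM→Ueda, Thu-AM→Singh, Thu-PM→Singh, Fri-AM→Singh+Zhao, Fri-PM→Horvat, Sat-AM→Zhao, Sat-PM→Zhao.
Loads: Horvat 4/4, Ueda 2/2, Singh 3/3, Zhao 3/3, Gallo 2/2, Andersen 0/3, Farahani 0/3.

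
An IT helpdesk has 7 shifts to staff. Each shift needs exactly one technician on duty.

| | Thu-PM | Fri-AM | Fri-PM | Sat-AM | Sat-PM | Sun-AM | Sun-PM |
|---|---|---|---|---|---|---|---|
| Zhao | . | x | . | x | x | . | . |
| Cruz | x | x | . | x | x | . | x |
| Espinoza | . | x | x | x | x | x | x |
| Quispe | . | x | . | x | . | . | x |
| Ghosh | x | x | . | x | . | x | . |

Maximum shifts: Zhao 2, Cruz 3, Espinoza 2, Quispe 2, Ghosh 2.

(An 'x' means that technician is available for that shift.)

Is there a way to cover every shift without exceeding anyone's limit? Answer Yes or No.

Yes

Fri-PM can only be covered by Espinoza, so that assignment is forced.
One valid schedule: Thu-PM→Cruz, Fri-AM→Zhao, Fri-PM→Espinoza, Sat-AM→Cruz, Sat-PM→Zhao, Sun-AM→Espinoza, Sun-PM→Cruz.
Loads: Zhao 2/2, Cruz 3/3, Espinoza 2/2, Quispe 0/2, Ghosh 0/2 — all within limits.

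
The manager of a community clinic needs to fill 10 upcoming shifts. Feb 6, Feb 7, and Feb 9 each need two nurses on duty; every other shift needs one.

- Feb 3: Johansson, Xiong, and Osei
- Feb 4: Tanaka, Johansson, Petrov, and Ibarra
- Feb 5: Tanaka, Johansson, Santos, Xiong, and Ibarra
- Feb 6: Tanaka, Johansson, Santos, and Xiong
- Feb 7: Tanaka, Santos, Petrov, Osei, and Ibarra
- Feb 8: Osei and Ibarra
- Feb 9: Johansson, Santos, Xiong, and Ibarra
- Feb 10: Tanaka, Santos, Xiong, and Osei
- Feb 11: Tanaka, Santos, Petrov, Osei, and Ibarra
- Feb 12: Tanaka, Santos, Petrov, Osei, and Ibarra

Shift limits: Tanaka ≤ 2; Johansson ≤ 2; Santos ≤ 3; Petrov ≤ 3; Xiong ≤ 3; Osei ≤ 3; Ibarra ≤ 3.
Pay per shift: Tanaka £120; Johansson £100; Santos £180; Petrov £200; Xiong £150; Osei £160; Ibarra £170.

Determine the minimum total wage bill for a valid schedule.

Picking the cheapest available nurse for each shift independently would cost £1570, but that ignores the shift limits.
An optimal schedule: Feb 3→Johansson, Feb 4→Johansson, Feb 5→Xiong, Feb 6→Tanaka+Xiong, Feb 7→Osei+Ibarra, Feb 8→Osei, Feb 9→Xiong+Ibarra, Feb 10→Tanaka, Feb 11→Osei, Feb 12→Ibarra.
Total: 100 + 100 + 150 + 120 + 150 + 160 + 170 + 160 + 150 + 170 + 120 + 160 + 170 = £1880.

£1880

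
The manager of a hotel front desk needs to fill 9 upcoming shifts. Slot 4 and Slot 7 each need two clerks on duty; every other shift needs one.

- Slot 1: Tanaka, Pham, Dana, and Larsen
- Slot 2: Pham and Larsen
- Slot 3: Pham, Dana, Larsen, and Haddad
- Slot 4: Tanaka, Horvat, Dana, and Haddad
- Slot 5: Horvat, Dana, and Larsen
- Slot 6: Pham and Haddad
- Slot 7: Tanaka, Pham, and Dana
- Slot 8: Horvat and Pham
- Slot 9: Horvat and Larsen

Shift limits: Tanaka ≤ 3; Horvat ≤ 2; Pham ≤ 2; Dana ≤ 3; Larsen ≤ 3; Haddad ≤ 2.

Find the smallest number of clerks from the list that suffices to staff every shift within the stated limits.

4

11 slots to fill and no one can take more than 3, so at least ⌈11/3⌉ = 4 clerks are needed.
Tanaka, Pham, Dana, and Larsen alone can cover everything: Slot 1→Tanaka, Slot 2→Larsen, Slot 3→Larsen, Slot 4→Tanaka+Dana, Slot 5→Dana, Slot 6→Pham, Slot 7→Tanaka+Dana, Slot 8→Pham, Slot 9→Larsen.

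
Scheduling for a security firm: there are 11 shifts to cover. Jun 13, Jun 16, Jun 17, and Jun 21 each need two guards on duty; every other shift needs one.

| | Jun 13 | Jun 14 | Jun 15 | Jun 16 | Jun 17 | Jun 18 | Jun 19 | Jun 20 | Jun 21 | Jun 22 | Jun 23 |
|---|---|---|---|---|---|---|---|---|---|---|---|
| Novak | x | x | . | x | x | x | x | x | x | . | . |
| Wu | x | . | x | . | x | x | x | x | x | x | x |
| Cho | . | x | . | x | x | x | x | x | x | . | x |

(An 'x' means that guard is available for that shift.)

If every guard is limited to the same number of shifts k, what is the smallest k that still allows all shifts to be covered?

5

With 3 guards and 15 worker-slots to fill, someone must work at least ⌈15/3⌉ = 5 shifts, so k ≥ 5.
k = 5 works: Jun 13→Novak+Wu, Jun 14→Novak, Jun 15→Wu, Jun 16→Novak+Cho, Jun 17→Novak+Wu, Jun 18→Cho, Jun 19→Cho, Jun 20→Cho, Jun 21→Novak+Cho, Jun 22→Wu, Jun 23→Wu.
Loads: Novak 5, Wu 5, Cho 5 — all ≤ 5.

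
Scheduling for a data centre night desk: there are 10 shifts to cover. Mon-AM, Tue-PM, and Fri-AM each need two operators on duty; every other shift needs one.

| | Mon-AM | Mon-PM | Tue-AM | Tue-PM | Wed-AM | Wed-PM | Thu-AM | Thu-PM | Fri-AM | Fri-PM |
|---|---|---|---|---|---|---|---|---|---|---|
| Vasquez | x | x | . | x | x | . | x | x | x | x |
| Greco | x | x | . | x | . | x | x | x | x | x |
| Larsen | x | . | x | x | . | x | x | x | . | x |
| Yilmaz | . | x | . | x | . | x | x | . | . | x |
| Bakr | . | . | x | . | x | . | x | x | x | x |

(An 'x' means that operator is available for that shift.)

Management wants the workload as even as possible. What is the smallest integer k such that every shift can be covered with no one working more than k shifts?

3

With 5 operators and 13 worker-slots to fill, someone must work at least ⌈13/5⌉ = 3 shifts, so k ≥ 3.
k = 3 works: Mon-AM→Vasquez+Greco, Mon-PM→Vasquez, Tue-AM→Larsen, Tue-PM→Larsen+Yilmaz, Wed-AM→Vasquez, Wed-PM→Greco, Thu-AM→Yilmaz, Thu-PM→Larsen, Fri-AM→Greco+Bakr, Fri-PM→Yilmaz.
Loads: Vasquez 3, Greco 3, Larsen 3, Yilmaz 3, Bakr 1 — all ≤ 3.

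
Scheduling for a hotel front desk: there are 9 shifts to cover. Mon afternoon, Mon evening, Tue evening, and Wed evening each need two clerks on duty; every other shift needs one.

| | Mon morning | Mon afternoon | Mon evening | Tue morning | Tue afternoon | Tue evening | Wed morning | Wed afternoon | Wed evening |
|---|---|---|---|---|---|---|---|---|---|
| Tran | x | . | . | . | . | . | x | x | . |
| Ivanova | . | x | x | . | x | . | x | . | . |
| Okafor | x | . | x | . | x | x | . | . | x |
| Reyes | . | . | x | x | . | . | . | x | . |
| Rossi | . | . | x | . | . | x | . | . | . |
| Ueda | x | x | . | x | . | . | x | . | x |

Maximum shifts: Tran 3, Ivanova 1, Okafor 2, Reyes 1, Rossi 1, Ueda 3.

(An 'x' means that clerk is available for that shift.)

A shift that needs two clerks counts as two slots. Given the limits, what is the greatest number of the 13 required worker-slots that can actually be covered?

Total capacity across all clerks is 3+1+2+1+1+3 = 11, and 13 slots are needed, so at most 11 can be filled.
An assignment achieving 11: Mon morning→Tran, Mon afternoon→Ivanova+Ueda, Mon evening→Reyes, Tue morning→Ueda, Tue afternoon→Okafor, Tue evening→Okafor+Rossi, Wed morning→Tran, Wed afternoon→Tran, Wed evening→Ueda.
Loads: Tran 3/3, Ivanova 1/1, Okafor 2/2, Reyes 1/1, Rossi 1/1, Ueda 3/3.

11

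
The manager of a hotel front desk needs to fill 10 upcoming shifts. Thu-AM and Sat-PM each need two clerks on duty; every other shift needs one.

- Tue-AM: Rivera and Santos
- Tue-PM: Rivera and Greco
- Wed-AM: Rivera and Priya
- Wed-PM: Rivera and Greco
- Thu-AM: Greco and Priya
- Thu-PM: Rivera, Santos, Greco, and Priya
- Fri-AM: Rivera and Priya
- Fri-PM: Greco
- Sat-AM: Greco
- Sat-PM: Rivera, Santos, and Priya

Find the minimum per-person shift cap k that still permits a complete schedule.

With 4 clerks and 12 worker-slots to fill, someone must work at least ⌈12/4⌉ = 3 shifts, so k ≥ 3.
k = 3 works: Tue-AM→Santos, Tue-PM→Rivera, Wed-AM→Rivera, Wed-PM→Rivera, Thu-AM→Greco+Priya, Thu-PM→Santos, Fri-AM→Priya, Fri-PM→Greco, Sat-AM→Greco, Sat-PM→Santos+Priya.
Loads: Rivera 3, Santos 3, Greco 3, Priya 3 — all ≤ 3.

3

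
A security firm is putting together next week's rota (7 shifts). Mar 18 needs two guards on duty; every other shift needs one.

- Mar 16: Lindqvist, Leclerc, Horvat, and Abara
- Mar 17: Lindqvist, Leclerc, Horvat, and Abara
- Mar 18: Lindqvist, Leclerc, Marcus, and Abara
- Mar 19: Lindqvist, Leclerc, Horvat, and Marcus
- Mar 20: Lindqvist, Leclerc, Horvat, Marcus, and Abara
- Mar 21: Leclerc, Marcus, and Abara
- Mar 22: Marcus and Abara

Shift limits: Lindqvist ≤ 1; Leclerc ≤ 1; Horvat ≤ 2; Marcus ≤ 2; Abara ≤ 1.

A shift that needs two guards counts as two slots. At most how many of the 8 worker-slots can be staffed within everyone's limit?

7

Total capacity across all guards is 1+1+2+2+1 = 7, and 8 slots are needed, so at most 7 can be filled.
An assignment achieving 7: Mar 16→Lindqvist, Mar 17→Horvat, Mar 18→Marcus+Abara, Mar 19→Horvat, Mar 21→Leclerc, Mar 22→Marcus.
Loads: Lindqvist 1/1, Leclerc 1/1, Horvat 2/2, Marcus 2/2, Abara 1/1.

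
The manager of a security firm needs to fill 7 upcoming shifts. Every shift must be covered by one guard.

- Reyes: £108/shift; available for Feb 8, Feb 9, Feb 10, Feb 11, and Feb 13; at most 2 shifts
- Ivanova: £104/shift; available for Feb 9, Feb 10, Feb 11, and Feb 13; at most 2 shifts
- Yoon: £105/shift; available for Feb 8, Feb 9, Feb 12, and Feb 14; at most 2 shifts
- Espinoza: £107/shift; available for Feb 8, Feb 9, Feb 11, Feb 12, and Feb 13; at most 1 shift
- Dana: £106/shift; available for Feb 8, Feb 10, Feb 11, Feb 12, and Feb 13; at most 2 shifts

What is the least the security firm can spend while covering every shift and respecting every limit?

£737

Feb 14 can only be covered by Yoon, so that assignment is forced.
Picking the cheapest available guard for each shift independently would cost £731, but that ignores the shift limits.
An optimal schedule: Feb 8→Dana, Feb 9→Ivanova, Feb 10→Ivanova, Feb 11→Dana, Feb 12→Yoon, Feb 13→Espinoza, Feb 14→Yoon.
Total: 106 + 104 + 104 + 106 + 105 + 107 + 105 = £737.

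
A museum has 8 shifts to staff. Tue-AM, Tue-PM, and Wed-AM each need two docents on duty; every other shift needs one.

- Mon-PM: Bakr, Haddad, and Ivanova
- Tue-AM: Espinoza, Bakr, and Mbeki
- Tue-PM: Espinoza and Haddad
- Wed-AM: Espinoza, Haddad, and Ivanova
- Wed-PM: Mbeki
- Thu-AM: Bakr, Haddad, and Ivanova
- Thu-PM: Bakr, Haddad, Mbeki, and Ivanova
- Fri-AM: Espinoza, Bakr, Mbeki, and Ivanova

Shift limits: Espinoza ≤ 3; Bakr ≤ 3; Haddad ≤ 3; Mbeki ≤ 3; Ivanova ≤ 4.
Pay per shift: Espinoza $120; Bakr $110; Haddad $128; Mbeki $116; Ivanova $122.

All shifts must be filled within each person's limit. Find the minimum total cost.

$1288

Tue-PM can only be covered by Espinoza and Haddad, so that assignment is forced.
Wed-PM can only be covered by Mbeki, so that assignment is forced.
Picking the cheapest available docent for each shift independently would cost $1272, but that ignores the shift limits.
An optimal schedule: Mon-PM→Bakr, Tue-AM→Bakr+Mbeki, Tue-PM→Espinoza+Haddad, Wed-AM→Espinoza+Ivanova, Wed-PM→Mbeki, Thu-AM→Bakr, Thu-PM→Mbeki, Fri-AM→Espinoza.
Total: 110 + 110 + 116 + 120 + 128 + 120 + 122 + 116 + 110 + 116 + 120 = $1288.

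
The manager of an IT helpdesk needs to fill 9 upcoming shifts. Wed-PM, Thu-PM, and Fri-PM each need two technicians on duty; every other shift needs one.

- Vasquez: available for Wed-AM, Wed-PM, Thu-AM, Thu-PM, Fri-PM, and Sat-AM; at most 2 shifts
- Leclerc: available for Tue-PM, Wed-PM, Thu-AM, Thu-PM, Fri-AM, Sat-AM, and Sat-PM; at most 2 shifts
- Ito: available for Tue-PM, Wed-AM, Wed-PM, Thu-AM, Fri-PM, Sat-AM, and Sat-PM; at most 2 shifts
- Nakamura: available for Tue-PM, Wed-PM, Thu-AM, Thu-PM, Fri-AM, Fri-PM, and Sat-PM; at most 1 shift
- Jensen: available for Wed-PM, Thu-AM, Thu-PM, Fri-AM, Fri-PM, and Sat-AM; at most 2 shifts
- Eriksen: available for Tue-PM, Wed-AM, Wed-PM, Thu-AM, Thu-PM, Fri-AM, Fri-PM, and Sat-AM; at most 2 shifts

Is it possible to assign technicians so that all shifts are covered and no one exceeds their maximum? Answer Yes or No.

No

Total capacity is 2+2+2+1+2+2 = 11 but 12 worker-slots are needed — infeasible.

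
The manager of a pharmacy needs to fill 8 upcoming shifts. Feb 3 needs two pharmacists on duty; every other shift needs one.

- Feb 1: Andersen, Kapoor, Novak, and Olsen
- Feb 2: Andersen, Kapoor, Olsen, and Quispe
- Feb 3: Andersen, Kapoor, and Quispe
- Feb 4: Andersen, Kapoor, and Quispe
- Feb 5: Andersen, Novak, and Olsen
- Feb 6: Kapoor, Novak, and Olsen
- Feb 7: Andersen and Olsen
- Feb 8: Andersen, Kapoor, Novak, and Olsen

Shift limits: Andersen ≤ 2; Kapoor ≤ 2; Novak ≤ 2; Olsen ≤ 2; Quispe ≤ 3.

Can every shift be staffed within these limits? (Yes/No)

One valid schedule: Feb 1→Olsen, Feb 2→Quispe, Feb 3→Andersen+Kapoor, Feb 4→Kapoor, Feb 5→Novak, Feb 6→Novak, Feb 7→Andersen, Feb 8→Olsen.
Loads: Andersen 2/2, Kapoor 2/2, Novak 2/2, Olsen 2/2, Quispe 1/3 — all within limits.

Yes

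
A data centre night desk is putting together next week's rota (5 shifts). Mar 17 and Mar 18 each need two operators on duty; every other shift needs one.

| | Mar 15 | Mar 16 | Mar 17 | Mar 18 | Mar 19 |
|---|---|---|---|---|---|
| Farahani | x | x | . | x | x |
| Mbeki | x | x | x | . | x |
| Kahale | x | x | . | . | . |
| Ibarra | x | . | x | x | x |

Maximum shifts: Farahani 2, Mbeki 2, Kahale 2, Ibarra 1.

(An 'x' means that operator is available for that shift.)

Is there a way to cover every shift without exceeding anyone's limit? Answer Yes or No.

No

Total capacity is 7 and 7 slots are needed, so capacity alone doesn't rule it out.
Shifts {Mar 17, Mar 18} need 4 worker-slots in total, but the operators available for any of those shifts (Farahani, Mbeki, and Ibarra) can supply at most 3 among them. So no valid schedule exists.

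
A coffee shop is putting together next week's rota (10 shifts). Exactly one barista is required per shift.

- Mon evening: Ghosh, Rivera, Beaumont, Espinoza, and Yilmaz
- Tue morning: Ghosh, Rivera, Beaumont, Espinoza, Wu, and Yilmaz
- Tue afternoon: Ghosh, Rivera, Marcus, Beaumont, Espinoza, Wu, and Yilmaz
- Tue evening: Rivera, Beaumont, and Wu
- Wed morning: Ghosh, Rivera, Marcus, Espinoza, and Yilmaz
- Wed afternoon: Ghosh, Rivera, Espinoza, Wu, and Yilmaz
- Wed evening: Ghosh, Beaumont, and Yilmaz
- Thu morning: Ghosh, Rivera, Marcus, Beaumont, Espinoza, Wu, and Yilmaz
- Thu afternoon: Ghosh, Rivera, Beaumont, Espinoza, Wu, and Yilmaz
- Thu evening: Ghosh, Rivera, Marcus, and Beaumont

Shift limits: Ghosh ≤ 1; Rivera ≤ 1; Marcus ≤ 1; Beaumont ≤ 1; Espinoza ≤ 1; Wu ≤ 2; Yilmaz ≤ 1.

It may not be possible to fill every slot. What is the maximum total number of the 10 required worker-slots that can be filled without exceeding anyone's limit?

Total capacity across all baristas is 1+1+1+1+1+2+1 = 8, and 10 slots are needed, so at most 8 can be filled.
An assignment achieving 8: Mon evening→Beaumont, Tue morning→Wu, Tue evening→Rivera, Wed morning→Espinoza, Wed afternoon→Wu, Wed evening→Ghosh, Thu afternoon→Yilmaz, Thu evening→Marcus.
Loads: Ghosh 1/1, Rivera 1/1, Marcus 1/1, Beaumont 1/1, Espinoza 1/1, Wu 2/2, Yilmaz 1/1.

8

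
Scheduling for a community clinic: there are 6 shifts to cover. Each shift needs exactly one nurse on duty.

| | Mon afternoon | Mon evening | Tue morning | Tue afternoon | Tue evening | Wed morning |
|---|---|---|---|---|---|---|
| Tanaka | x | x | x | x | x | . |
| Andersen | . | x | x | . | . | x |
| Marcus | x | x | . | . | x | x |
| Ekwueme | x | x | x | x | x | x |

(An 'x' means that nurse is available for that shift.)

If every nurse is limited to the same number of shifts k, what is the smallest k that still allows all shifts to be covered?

2

With 4 nurses and 6 worker-slots to fill, someone must work at least ⌈6/4⌉ = 2 shifts, so k ≥ 2.
k = 2 works: Mon afternoon→Tanaka, Mon evening→Marcus, Tue morning→Andersen, Tue afternoon→Tanaka, Tue evening→Marcus, Wed morning→Andersen.
Loads: Tanaka 2, Andersen 2, Marcus 2, Ekwueme 0 — all ≤ 2.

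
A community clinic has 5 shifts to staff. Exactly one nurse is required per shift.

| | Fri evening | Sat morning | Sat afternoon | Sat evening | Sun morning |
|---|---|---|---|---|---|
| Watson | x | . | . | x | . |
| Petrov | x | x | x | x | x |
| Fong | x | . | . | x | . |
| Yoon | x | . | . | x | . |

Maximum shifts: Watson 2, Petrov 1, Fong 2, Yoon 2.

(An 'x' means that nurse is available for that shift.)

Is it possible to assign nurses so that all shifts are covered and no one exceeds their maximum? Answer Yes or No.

No

Total capacity is 7 and 5 slots are needed, so capacity alone doesn't rule it out.
Shifts {Sat morning, Sat afternoon} need 2 worker-slots in total, but the nurses available for any of those shifts (Petrov) can supply at most 1 among them. So no valid schedule exists.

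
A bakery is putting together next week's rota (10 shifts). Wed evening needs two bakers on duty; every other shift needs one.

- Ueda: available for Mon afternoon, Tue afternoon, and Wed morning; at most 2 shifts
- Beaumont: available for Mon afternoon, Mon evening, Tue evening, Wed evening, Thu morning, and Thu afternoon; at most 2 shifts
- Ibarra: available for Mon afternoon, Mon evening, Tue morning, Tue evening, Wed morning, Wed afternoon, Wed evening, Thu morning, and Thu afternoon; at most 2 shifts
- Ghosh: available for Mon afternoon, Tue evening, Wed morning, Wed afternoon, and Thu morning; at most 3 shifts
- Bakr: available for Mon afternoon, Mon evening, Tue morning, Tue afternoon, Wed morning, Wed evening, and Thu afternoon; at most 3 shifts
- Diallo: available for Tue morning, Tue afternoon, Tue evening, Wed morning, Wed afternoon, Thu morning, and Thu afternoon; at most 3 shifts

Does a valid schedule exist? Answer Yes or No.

One valid schedule: Mon afternoon→Ueda, Mon evening→Beaumont, Tue morning→Ibarra, Tue afternoon→Ueda, Tue evening→Ghosh, Wed morning→Ghosh, Wed afternoon→Ibarra, Wed evening→Beaumont+Bakr, Thu morning→Ghosh, Thu afternoon→Bakr.
Loads: Ueda 2/2, Beaumont 2/2, Ibarra 2/2, Ghosh 3/3, Bakr 2/3, Diallo 0/3 — all within limits.

Yes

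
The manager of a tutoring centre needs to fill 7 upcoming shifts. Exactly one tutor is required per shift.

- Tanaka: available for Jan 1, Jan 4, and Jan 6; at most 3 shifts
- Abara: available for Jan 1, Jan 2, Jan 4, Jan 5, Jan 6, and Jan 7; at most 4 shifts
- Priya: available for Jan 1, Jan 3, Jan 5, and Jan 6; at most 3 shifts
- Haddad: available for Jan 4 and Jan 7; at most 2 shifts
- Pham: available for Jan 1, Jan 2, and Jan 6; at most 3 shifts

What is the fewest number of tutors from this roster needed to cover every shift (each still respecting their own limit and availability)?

7 slots to fill and no one can take more than 4, so at least ⌈7/4⌉ = 2 tutors are needed.
Abara and Priya alone can cover everything: Jan 1→Abara, Jan 2→Abara, Jan 3→Priya, Jan 4→Abara, Jan 5→Priya, Jan 6→Priya, Jan 7→Abara.

2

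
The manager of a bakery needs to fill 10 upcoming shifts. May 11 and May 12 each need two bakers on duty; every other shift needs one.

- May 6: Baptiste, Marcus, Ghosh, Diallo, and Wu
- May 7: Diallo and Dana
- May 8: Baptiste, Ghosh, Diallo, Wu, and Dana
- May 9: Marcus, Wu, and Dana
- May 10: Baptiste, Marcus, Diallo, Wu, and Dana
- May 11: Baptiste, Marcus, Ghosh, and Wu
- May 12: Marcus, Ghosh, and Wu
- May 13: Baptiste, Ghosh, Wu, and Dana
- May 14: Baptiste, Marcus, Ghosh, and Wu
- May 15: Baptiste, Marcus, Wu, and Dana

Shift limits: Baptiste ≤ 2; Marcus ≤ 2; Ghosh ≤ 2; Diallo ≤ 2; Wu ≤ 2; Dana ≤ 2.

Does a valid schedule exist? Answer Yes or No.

Yes

One valid schedule: May 6→Diallo, May 7→Diallo, May 8→Dana, May 9→Marcus, May 10→Dana, May 11→Ghosh+Wu, May 12→Marcus+Ghosh, May 13→Baptiste, May 14→Baptiste, May 15→Wu.
Loads: Baptiste 2/2, Marcus 2/2, Ghosh 2/2, Diallo 2/2, Wu 2/2, Dana 2/2 — all within limits.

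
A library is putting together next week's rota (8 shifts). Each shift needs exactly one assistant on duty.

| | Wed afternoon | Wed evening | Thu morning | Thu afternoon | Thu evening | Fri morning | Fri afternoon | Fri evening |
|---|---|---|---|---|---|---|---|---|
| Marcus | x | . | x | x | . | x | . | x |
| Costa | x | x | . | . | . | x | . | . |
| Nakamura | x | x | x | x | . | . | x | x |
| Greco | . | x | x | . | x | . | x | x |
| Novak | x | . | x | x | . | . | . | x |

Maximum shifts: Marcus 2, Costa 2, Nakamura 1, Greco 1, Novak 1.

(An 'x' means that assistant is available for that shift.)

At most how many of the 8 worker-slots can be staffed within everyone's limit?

Total capacity across all assistants is 2+2+1+1+1 = 7, and 8 slots are needed, so at most 7 can be filled.
An assignment achieving 7: Wed afternoon→Costa, Wed evening→Costa, Thu morning→Novak, Thu afternoon→Marcus, Thu evening→Greco, Fri morning→Marcus, Fri afternoon→Nakamura.
Loads: Marcus 2/2, Costa 2/2, Nakamura 1/1, Greco 1/1, Novak 1/1.

7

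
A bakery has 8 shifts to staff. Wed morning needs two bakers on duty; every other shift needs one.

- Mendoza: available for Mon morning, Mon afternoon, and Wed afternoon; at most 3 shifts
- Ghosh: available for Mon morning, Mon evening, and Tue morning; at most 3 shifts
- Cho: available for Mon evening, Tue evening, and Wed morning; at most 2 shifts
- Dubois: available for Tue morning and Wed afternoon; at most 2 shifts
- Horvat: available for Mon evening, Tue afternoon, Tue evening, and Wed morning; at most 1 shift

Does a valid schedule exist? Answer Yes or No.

Total capacity is 11 and 9 slots are needed, so capacity alone doesn't rule it out.
Shifts {Tue afternoon, Wed morning} need 3 worker-slots in total, but the bakers available for any of those shifts (Cho and Horvat) can supply at most 2 among them. So no valid schedule exists.

No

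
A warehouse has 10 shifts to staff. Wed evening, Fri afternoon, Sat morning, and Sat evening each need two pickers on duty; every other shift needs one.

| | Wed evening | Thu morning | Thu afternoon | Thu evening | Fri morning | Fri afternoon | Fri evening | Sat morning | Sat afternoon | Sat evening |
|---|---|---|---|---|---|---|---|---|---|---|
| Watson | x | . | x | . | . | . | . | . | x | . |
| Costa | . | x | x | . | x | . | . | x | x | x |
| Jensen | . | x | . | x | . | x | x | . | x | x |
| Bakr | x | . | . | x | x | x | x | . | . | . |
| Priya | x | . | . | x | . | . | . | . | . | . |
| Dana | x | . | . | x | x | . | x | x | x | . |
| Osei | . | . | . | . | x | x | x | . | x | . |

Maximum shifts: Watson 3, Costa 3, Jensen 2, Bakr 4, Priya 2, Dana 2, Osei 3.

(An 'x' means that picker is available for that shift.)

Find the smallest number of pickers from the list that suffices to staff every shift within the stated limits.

5

14 slots to fill and no one can take more than 4, so at least ⌈14/4⌉ = 4 pickers are needed.
Any 4 pickers together have capacity at most 4+3+3+3 = 13 < 14 slots, so 4 can never suffice.
Watson, Costa, Jensen, Bakr, and Dana alone can cover everything: Wed evening→Watson+Bakr, Thu morning→Costa, Thu afternoon→Watson, Thu evening→Bakr, Fri morning→Bakr, Fri afternoon→Jensen+Bakr, Fri evening→Dana, Sat morning→Costa+Dana, Sat afternoon→Watson, Sat evening→Costa+Jensen.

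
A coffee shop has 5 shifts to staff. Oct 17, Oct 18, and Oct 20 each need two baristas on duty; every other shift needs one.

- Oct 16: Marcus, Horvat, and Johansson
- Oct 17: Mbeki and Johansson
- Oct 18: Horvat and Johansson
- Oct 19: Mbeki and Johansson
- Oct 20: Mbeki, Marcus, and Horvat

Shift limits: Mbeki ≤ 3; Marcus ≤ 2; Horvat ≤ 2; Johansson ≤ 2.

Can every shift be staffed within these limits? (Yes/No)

Oct 17 can only be covered by Mbeki and Johansson, so that assignment is forced.
Oct 18 can only be covered by Horvat and Johansson, so that assignment is forced.
One valid schedule: Oct 16→Marcus, Oct 17→Mbeki+Johansson, Oct 18→Horvat+Johansson, Oct 19→Mbeki, Oct 20→Mbeki+Marcus.
Loads: Mbeki 3/3, Marcus 2/2, Horvat 1/2, Johansson 2/2 — all within limits.

Yes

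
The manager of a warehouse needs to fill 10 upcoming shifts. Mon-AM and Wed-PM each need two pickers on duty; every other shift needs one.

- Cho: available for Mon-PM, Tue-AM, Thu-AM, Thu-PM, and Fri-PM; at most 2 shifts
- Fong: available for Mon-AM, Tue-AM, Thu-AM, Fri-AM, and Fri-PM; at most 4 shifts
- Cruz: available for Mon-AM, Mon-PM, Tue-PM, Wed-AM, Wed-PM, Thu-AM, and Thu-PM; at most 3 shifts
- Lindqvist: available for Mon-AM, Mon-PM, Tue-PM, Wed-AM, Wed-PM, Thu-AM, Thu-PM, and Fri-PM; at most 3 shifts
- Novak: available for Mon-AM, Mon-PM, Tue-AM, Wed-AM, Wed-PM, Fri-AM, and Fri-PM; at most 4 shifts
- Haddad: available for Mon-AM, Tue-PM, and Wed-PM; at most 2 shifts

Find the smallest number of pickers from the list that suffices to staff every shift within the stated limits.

12 slots to fill and no one can take more than 4, so at least ⌈12/4⌉ = 3 pickers are needed.
Any 3 pickers together have capacity at most 4+4+3 = 11 < 12 slots, so 3 can never suffice.
Cho, Fong, Cruz, and Lindqvist alone can cover everything: Mon-AM→Fong+Lindqvist, Mon-PM→Cho, Tue-AM→Cho, Tue-PM→Cruz, Wed-AM→Cruz, Wed-PM→Cruz+Lindqvist, Thu-AM→Fong, Thu-PM→Lindqvist, Fri-AM→Fong, Fri-PM→Fong.

4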